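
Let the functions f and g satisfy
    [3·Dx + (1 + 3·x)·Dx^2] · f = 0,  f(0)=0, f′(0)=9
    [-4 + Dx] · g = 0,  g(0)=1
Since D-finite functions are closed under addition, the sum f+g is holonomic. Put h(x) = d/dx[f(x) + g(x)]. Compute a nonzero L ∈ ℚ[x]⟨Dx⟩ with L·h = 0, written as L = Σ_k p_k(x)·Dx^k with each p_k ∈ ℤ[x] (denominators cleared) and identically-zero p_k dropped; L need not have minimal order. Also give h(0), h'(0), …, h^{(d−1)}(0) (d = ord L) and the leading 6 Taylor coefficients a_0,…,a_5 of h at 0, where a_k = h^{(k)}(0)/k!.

f: a_k = 0, 9, -27/2, 27, -243/4, 729/5, …
g: a_k = 1, 4, 8, 32/3, 32/3, 128/15, …
h₀=f+g: left-lcm gives L₀, ord ≤ 3.
h=h₀': d/dx-closure on L₀ ⇒ L.
L = (-120 - 144·x) + (2 - 96·x - 144·x^2)·Dx + (7 + 33·x + 36·x^2)·Dx^2  (order 2).
h: a_k = 13, -11, 113, -601/3, 2315/3, -32293/15, …
ICs: h(0) = 13, h′(0) = -11.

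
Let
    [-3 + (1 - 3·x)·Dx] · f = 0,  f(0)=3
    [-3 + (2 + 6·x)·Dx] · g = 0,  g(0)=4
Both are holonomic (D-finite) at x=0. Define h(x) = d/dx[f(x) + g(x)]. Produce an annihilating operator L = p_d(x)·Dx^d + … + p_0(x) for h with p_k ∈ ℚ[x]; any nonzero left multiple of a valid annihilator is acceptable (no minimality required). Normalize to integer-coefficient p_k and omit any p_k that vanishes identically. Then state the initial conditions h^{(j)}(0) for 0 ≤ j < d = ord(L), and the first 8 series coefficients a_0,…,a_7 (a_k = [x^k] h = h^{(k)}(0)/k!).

L = (-162 - 162·x) + (-63 - 486·x - 567·x^2)·Dx + (10 + 18·x - 90·x^2 - 162·x^3)·Dx^2  (order 2).
h: a_k = 15, 45, 1053/4, 7371/8, 241785/64, 1633689/128, 24019821/512, 158428467/1024, …
ICs: h(0) = 15, h′(0) = 45.

f: a_k = 3, 9, 27, 81, 243, 729, 2187, 6561, …
g: a_k = 4, 6, -9/2, 27/4, -405/32, 1701/64, -15309/256, 72171/512, …
Sum ⇒ L₀ = lclm(L_f,L_g) in ℚ(x)⟨Dx⟩.
Derive L from L₀ (diff closure).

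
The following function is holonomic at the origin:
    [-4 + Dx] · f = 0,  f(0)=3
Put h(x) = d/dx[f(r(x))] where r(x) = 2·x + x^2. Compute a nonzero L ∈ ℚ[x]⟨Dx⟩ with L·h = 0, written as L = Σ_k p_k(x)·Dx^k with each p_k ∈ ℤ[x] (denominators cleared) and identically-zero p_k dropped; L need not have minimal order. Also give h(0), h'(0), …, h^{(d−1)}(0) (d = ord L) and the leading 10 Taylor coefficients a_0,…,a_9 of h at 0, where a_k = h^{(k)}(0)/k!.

f: a_k = 3, 12, 24, 32, 32, 128/5, 256/15, 1024/105, 512/105, 2048/945, …
Substitute x→r, Dx→(1/r')Dx; clear ⇒ L₀.
Differentiate: ansatz ord ≤ ord L₀ ⇒ L.
L = (9 + 16·x + 8·x^2) + (-1 - x)·Dx  (order 1).
h: a_k = 24, 216, 1056, 3680, 10176, 118208/5, 717056/15, 3015424/35, 2956544/21, 199678208/945, …
ICs: h(0) = 24.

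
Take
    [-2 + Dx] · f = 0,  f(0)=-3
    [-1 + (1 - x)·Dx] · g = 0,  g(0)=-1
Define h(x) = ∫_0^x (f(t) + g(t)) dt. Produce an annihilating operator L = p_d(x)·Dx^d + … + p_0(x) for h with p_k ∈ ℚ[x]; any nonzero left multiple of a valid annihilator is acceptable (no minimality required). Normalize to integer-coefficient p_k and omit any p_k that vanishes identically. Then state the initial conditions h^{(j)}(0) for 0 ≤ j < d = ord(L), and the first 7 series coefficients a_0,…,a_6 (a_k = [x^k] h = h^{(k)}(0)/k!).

L = 4·x·Dx + (2 - 8·x + 4·x^2)·Dx^2 + (-1 + 3·x - 2·x^2)·Dx^3  (order 3).
h: a_k = 0, -4, -7/2, -7/3, -5/4, -3/5, -3/10, …
ICs: h(0) = 0, h′(0) = -4, h′′(0) = -7.

f: a_k = -3, -6, -6, -4, -2, -4/5, -4/15, …
g: a_k = -1, -1, -1, -1, -1, -1, -1, …
f+g: L₀ = lclm(L_f,L_g), ord ≤ 1+1.
Integrate: L := L₀·Dx.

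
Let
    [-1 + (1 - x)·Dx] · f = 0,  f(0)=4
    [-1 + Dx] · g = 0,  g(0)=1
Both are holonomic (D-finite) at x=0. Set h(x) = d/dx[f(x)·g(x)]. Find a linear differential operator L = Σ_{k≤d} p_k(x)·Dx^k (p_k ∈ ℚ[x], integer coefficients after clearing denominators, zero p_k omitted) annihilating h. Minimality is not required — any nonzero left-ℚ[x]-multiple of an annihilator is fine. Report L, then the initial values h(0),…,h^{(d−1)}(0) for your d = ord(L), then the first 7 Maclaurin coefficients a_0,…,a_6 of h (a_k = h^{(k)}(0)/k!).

f: a_k = 4, 4, 4, 4, 4, 4, 4, …
g: a_k = 1, 1, 1/2, 1/6, 1/24, 1/120, 1/720, …
Sym-product of L_f,L_g gives L₀ (≤ ord 1).
Differentiate: ansatz ord ≤ ord L₀ ⇒ L.
L = (5 - 4·x + x^2) + (-2 + 3·x - x^2)·Dx  (order 1).
h: a_k = 8, 20, 32, 130/3, 163/3, 1957/30, 685/9, …
ICs: h(0) = 8.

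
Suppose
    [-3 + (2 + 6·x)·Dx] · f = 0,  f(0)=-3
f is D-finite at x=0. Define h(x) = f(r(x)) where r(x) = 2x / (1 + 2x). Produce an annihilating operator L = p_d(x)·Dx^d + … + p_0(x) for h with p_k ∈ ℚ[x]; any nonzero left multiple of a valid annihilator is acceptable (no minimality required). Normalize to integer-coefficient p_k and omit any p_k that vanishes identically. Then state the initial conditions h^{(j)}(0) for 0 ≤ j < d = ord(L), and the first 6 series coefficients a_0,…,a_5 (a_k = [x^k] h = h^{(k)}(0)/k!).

f: a_k = -3, -9/2, 27/8, -81/16, 1215/128, -5103/256, …
h₀=f(r): pull back L_f along r ⇒ L₀.
L = -3 + (1 + 10·x + 16·x^2)·Dx  (order 1).
h: a_k = -3, -9, 63/2, -261/2, 5031/8, -27207/8, …
ICs: h(0) = -3.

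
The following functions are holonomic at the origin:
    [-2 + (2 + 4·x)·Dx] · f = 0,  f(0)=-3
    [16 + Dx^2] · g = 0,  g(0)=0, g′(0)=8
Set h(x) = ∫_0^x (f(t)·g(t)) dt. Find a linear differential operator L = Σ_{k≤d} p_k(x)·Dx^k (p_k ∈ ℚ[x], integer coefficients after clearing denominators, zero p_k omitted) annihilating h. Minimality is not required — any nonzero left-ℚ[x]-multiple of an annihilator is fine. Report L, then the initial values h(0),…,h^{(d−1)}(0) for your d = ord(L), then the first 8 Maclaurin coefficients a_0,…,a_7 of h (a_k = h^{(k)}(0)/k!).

f: a_k = -3, -3, 3/2, -3/2, 15/8, -21/8, 63/16, -99/16, …
g: a_k = 0, 8, 0, -64/3, 0, 256/15, 0, -2048/315, …
Product ⇒ symmetric product L₀, ord ≤ 2.
h=∫h₀ ⇒ L = L₀·Dx.
L = (19 + 64·x + 64·x^2)·Dx + (-2 - 4·x)·Dx^2 + (1 + 4·x + 4·x^2)·Dx^3  (order 3).
h: a_k = 0, 0, -12, -8, 19, 52/5, -341/30, -201/35, …
ICs: h(0) = 0, h′(0) = 0, h′′(0) = -24.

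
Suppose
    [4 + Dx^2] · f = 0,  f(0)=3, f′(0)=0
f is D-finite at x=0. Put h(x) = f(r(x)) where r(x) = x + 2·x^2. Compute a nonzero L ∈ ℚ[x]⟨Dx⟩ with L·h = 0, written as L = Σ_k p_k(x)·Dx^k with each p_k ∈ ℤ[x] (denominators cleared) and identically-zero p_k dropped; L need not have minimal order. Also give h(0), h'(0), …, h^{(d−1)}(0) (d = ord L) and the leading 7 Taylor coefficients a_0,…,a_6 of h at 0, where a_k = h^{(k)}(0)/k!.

L = (4 + 48·x + 192·x^2 + 256·x^3) - 4·Dx + (1 + 4·x)·Dx^2  (order 2).
h: a_k = 3, 0, -6, -24, -22, 16, 716/15, …
ICs: h(0) = 3, h′(0) = 0.

f: a_k = 3, 0, -6, 0, 2, 0, -4/15, …
f∘r: x↦r, Dx↦Dx/r' in L_f ⇒ L₀.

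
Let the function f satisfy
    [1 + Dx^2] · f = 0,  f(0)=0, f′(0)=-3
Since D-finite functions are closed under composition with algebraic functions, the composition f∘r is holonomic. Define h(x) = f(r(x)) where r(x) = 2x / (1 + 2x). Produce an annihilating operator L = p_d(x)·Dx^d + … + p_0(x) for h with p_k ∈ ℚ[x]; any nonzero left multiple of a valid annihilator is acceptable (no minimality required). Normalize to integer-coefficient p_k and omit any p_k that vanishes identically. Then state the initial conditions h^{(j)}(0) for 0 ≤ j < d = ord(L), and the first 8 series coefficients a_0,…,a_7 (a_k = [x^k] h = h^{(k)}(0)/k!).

f: a_k = 0, -3, 0, 1/2, 0, -1/40, 0, 1/1680, …
L₀ from L_f via x↦r, Dx↦r'^{-1}Dx.
L = 4 + (4 + 24·x + 48·x^2 + 32·x^3)·Dx + (1 + 8·x + 24·x^2 + 32·x^3 + 16·x^4)·Dx^2  (order 2).
h: a_k = 0, -6, 12, -20, 24, -4/5, -120, 55448/105, …
ICs: h(0) = 0, h′(0) = -6.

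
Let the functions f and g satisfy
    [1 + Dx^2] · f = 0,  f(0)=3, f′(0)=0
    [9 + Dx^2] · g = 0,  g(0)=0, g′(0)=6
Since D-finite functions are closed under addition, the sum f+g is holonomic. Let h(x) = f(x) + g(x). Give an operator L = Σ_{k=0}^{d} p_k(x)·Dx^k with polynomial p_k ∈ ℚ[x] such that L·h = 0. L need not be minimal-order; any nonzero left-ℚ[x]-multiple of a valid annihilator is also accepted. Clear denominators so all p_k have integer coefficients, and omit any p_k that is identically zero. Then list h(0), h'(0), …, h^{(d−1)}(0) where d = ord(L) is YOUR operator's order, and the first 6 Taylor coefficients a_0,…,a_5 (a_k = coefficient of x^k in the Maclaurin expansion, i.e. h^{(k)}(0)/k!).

f: a_k = 3, 0, -3/2, 0, 1/8, 0, …
g: a_k = 0, 6, 0, -9, 0, 81/20, …
h₀=f+g: left-lcm gives L₀, ord ≤ 4.
L = 9 + 10·Dx^2 + Dx^4  (order 4).
h: a_k = 3, 6, -3/2, -9, 1/8, 81/20, …
ICs: h(0) = 3, h′(0) = 6, h′′(0) = -3, h′′′(0) = -54.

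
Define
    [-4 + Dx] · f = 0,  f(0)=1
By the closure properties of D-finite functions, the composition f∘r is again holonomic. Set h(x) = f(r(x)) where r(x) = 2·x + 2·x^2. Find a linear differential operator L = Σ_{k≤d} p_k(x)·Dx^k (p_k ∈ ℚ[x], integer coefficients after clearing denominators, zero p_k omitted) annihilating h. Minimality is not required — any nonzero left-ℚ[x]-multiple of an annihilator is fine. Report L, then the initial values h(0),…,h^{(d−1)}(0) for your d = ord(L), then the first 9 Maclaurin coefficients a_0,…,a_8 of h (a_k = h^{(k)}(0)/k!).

L = (-8 - 16·x) + Dx  (order 1).
h: a_k = 1, 8, 40, 448/3, 1376/3, 18176/15, 127744/45, 378880/63, 3682816/315, …
ICs: h(0) = 1.

f: a_k = 1, 4, 8, 32/3, 32/3, 128/15, 256/45, 1024/315, 512/315, …
Change of var in L_f (x↦r) gives L₀.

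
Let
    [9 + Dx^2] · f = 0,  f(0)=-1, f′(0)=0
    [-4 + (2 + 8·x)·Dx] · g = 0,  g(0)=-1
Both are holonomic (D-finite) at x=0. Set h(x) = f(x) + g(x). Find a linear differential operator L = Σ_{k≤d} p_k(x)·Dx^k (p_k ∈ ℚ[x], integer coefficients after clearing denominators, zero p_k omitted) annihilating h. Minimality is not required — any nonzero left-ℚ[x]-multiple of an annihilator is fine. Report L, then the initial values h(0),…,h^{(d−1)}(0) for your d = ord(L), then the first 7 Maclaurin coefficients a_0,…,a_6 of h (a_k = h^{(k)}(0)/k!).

L = (-378 - 1296·x - 2592·x^2) + (45 + 828·x + 3888·x^2 + 5184·x^3)·Dx + (-42 - 144·x - 288·x^2)·Dx^2 + (5 + 92·x + 432·x^2 + 576·x^3)·Dx^3  (order 3).
h: a_k = -2, -2, 13/2, -4, 53/8, -28, 6801/80, …
ICs: h(0) = -2, h′(0) = -2, h′′(0) = 13.

f: a_k = -1, 0, 9/2, 0, -27/8, 0, 81/80, …
g: a_k = -1, -2, 2, -4, 10, -28, 84, …
L₀ := lclm(L_f,L_g); ord L₀ ≤ 2+1.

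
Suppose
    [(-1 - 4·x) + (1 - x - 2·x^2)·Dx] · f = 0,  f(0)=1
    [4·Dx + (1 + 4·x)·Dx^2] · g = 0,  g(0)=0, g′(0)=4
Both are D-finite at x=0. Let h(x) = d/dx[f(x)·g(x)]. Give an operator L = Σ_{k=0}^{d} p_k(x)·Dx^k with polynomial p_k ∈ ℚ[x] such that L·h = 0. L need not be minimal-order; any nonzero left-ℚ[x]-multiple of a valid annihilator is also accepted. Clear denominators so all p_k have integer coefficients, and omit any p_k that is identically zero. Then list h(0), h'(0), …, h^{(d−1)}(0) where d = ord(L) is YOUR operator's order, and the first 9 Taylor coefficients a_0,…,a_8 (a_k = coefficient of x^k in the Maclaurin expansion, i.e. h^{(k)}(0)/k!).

L = (36 + 144·x + 288·x^2) + (-1 + 24·x + 168·x^2 + 224·x^3)·Dx + (-1 - 7·x - 6·x^2 + 32·x^3 + 32·x^4)·Dx^2  (order 2).
h: a_k = 4, -8, 76, -560/3, 1044, -17016/5, 76684/5, -399584/7, 8307692/35, …
ICs: h(0) = 4, h′(0) = -8.

f: a_k = 1, 1, 3, 5, 11, 21, 43, 85, 171, …
g: a_k = 0, 4, -8, 64/3, -64, 1024/5, -2048/3, 16384/7, -8192, …
Sym-product of L_f,L_g gives L₀ (≤ ord 2).
h₀' ⇒ L via d/dx closure of L₀.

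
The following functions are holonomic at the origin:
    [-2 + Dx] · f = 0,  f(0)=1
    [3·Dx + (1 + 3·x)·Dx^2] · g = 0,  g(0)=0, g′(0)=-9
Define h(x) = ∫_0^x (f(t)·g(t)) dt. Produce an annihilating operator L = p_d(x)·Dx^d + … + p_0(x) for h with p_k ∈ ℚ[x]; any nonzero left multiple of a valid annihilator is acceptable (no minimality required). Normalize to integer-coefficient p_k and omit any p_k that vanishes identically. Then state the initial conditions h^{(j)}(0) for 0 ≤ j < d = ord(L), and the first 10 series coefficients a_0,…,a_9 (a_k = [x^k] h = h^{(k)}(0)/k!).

f: a_k = 1, 2, 2, 4/3, 2/3, 4/15, 4/45, 8/315, 2/315, 4/2835, …
g: a_k = 0, -9, 27/2, -27, 243/4, -729/5, 729/2, -6561/7, 19683/8, -6561, …
Product ⇒ symmetric product L₀, ord ≤ 2.
Integrate: L := L₀·Dx.
L = (-2 + 12·x)·Dx + (-1 - 12·x)·Dx^2 + (1 + 3·x)·Dx^3  (order 3).
h: a_k = 0, 0, -9/2, -3/2, -9/2, 87/20, -221/20, 165/7, -15193/280, 46187/360, …
ICs: h(0) = 0, h′(0) = 0, h′′(0) = -9.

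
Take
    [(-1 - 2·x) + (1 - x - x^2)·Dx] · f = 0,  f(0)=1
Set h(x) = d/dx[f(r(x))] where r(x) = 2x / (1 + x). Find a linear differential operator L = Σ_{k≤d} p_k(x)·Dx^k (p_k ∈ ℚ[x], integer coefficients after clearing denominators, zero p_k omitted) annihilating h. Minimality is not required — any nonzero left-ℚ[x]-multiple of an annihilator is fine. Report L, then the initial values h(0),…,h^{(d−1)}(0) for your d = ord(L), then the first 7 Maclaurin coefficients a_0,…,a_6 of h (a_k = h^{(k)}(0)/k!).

f: a_k = 1, 1, 2, 3, 5, 8, 13, …
Change of var in L_f (x↦r) gives L₀.
Derive L from L₀ (diff closure).
L = (6 + 30·x + 90·x^2 + 50·x^3) + (-1 - 6·x + 30·x^3 + 25·x^4)·Dx  (order 1).
h: a_k = 2, 12, 30, 120, 250, 900, 1750, …
ICs: h(0) = 2.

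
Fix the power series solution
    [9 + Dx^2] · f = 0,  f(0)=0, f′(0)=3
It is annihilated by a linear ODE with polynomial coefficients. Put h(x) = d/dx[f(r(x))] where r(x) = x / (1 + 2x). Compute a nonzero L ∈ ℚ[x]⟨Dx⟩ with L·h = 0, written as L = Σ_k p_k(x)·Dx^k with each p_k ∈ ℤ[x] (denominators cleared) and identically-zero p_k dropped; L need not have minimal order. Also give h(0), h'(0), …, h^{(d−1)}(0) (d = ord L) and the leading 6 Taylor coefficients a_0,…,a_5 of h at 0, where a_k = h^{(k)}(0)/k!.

f: a_k = 0, 3, 0, -9/2, 0, 81/40, …
Change of var in L_f (x↦r) gives L₀.
Differentiate: ansatz ord ≤ ord L₀ ⇒ L.
L = (33 + 96·x + 96·x^2) + (12 + 72·x + 144·x^2 + 96·x^3)·Dx + (1 + 8·x + 24·x^2 + 32·x^3 + 16·x^4)·Dx^2  (order 2).
h: a_k = 3, -12, 45/2, 12, -2319/8, 2925/2, …
ICs: h(0) = 3, h′(0) = -12.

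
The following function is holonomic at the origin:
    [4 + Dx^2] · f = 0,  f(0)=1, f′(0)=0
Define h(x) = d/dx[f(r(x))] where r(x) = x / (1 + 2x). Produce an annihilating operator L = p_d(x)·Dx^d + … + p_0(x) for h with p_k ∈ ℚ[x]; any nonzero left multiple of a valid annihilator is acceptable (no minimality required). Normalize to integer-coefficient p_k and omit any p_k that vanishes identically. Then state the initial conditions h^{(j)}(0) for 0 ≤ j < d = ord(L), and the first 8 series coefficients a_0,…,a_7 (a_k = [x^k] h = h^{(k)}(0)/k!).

f: a_k = 1, 0, -2, 0, 2/3, 0, -4/45, 0, …
h₀=f(r): pull back L_f along r ⇒ L₀.
Derive L from L₀ (diff closure).
L = (28 + 96·x + 96·x^2) + (12 + 72·x + 144·x^2 + 96·x^3)·Dx + (1 + 8·x + 24·x^2 + 32·x^3 + 16·x^4)·Dx^2  (order 2).
h: a_k = 0, -4, 24, -280/3, 880/3, -12008/15, 9744/5, -267184/63, …
ICs: h(0) = 0, h′(0) = -4.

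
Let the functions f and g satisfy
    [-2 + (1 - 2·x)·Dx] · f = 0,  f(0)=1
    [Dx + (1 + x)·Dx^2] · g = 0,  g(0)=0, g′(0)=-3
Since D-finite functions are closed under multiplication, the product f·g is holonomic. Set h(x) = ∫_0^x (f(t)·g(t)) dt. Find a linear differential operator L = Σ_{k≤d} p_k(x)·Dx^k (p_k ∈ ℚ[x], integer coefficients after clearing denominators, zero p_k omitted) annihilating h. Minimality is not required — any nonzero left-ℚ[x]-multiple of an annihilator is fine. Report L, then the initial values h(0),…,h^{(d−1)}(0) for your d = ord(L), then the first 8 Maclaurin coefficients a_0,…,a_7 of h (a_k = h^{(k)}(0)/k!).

f: a_k = 1, 2, 4, 8, 16, 32, 64, 128, …
g: a_k = 0, -3, 3/2, -1, 3/4, -3/5, 1/2, -3/7, …
Sym-product of L_f,L_g gives L₀ (≤ ord 2).
h=∫h₀ ⇒ L = L₀·Dx.
L = 2·Dx + (3 + 6·x)·Dx^2 + (-1 + x + 2·x^2)·Dx^3  (order 3).
h: a_k = 0, 0, -3/2, -3/2, -5/2, -77/20, -391/60, -111/10, …
ICs: h(0) = 0, h′(0) = 0, h′′(0) = -3.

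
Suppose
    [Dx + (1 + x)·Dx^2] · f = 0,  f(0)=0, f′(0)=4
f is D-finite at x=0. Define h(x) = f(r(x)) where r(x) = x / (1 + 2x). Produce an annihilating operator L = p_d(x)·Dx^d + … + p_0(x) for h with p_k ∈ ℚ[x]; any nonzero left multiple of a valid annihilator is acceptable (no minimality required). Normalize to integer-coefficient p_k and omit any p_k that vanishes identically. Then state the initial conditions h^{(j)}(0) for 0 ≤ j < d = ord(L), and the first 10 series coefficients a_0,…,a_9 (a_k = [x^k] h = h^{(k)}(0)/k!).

f: a_k = 0, 4, -2, 4/3, -1, 4/5, -2/3, 4/7, -1/2, 4/9, …
h₀=f(r): pull back L_f along r ⇒ L₀.
L = (5 + 12·x)·Dx + (1 + 5·x + 6·x^2)·Dx^2  (order 2).
h: a_k = 0, 4, -10, 76/3, -65, 844/5, -1330/3, 8236/7, -6305/2, 76684/9, …
ICs: h(0) = 0, h′(0) = 4.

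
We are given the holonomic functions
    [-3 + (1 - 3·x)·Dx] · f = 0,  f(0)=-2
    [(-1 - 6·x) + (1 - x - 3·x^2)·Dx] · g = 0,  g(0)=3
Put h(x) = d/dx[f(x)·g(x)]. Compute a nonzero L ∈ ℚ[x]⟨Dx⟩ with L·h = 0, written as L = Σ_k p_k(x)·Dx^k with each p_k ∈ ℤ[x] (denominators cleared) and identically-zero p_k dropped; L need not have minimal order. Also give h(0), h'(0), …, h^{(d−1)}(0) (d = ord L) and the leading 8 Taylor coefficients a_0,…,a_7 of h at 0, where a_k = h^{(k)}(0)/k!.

f: a_k = -2, -6, -18, -54, -162, -486, -1458, -4374, …
g: a_k = 3, 3, 12, 21, 57, 120, 291, 651, …
h₀=f·g: eliminate ⇒ L₀, order ≤ 1·1.
Derive L from L₀ (diff closure).
L = (32 - 54·x - 216·x^2 + 972·x^4) + (-4 + 16·x + 27·x^2 - 144·x^3 + 243·x^5)·Dx  (order 1).
h: a_k = -24, -192, -990, -4416, -17760, -67428, -245112, -864768, …
ICs: h(0) = -24.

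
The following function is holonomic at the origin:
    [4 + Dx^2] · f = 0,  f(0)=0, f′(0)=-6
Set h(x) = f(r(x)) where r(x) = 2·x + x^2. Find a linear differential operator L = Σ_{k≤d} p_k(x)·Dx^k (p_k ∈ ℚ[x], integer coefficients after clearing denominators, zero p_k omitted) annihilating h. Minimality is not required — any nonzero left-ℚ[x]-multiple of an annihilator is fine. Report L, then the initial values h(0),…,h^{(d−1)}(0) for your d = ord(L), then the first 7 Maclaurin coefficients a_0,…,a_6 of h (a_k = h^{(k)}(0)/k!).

f: a_k = 0, -6, 0, 4, 0, -4/5, 0, …
f∘r: x↦r, Dx↦Dx/r' in L_f ⇒ L₀.
L = (16 + 48·x + 48·x^2 + 16·x^3) - Dx + (1 + x)·Dx^2  (order 2).
h: a_k = 0, -12, -6, 32, 48, -8/5, -60, …
ICs: h(0) = 0, h′(0) = -12.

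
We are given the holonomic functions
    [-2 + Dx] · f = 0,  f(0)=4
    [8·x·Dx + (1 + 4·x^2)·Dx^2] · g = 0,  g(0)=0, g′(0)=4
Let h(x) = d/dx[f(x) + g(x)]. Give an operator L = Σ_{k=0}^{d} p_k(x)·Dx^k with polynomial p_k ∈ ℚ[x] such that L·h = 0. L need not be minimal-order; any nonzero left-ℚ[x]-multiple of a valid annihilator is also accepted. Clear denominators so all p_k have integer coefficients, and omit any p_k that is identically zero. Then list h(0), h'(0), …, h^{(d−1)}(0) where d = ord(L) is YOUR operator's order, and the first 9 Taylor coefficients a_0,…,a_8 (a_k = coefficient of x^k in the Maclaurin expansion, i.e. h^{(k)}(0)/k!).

L = (8 - 32·x - 32·x^2) + (-6 + 12·x + 8·x^2 - 16·x^3)·Dx + (1 + 2·x + 4·x^2 + 8·x^3)·Dx^2  (order 2).
h: a_k = 12, 16, 0, 32/3, 208/3, 32/15, -11488/45, 64/315, 322576/315, …
ICs: h(0) = 12, h′(0) = 16.

f: a_k = 4, 8, 8, 16/3, 8/3, 16/15, 16/45, 32/315, 8/315, …
g: a_k = 0, 4, 0, -16/3, 0, 64/5, 0, -256/7, 0, …
Sum ⇒ L₀ = lclm(L_f,L_g) in ℚ(x)⟨Dx⟩.
Derive L from L₀ (diff closure).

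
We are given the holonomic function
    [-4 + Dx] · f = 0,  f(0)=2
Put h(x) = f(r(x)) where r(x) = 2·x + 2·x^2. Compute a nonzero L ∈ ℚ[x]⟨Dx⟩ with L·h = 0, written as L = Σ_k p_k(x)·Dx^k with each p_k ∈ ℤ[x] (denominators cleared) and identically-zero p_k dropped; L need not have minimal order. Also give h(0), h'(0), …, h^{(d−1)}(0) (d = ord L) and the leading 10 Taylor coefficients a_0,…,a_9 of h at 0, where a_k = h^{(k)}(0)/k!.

f: a_k = 2, 8, 16, 64/3, 64/3, 256/15, 512/45, 2048/315, 1024/315, 4096/2835, …
f∘r: x↦r, Dx↦Dx/r' in L_f ⇒ L₀.
L = (-8 - 16·x) + Dx  (order 1).
h: a_k = 2, 16, 80, 896/3, 2752/3, 36352/15, 255488/45, 757760/63, 7365632/315, 119545856/2835, …
ICs: h(0) = 2.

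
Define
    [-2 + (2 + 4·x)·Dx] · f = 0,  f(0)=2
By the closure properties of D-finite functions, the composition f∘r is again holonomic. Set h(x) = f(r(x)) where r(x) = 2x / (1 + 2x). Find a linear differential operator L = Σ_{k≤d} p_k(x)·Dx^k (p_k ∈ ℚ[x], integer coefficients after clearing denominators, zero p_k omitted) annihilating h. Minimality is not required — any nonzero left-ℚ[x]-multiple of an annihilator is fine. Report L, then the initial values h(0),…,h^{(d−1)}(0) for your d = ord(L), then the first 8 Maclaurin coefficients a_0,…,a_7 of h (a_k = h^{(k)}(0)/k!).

f: a_k = 2, 2, -1, 1, -5/4, 7/4, -21/8, 33/8, …
L₀ from L_f via x↦r, Dx↦r'^{-1}Dx.
L = -2 + (1 + 8·x + 12·x^2)·Dx  (order 1).
h: a_k = 2, 4, -12, 40, -148, 600, -2616, 12048, …
ICs: h(0) = 2.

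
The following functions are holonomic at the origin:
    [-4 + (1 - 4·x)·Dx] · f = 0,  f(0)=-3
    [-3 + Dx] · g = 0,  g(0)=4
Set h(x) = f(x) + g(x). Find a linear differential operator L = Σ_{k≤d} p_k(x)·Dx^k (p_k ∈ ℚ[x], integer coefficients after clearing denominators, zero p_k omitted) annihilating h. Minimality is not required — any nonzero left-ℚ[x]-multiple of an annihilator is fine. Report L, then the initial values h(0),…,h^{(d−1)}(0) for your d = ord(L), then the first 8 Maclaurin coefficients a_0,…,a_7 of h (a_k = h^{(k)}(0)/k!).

f: a_k = -3, -12, -48, -192, -768, -3072, -12288, -49152, …
g: a_k = 4, 12, 18, 18, 27/2, 81/10, 81/20, 243/140, …
Weyl lclm of L_f,L_g ⇒ L₀ (ord ≤ 2).
L = (-60 - 144·x) + (23 + 72·x - 144·x^2)·Dx + (-1 - 8·x + 48·x^2)·Dx^2  (order 2).
h: a_k = 1, 0, -30, -174, -1509/2, -30639/10, -245679/20, -6881037/140, …
ICs: h(0) = 1, h′(0) = 0.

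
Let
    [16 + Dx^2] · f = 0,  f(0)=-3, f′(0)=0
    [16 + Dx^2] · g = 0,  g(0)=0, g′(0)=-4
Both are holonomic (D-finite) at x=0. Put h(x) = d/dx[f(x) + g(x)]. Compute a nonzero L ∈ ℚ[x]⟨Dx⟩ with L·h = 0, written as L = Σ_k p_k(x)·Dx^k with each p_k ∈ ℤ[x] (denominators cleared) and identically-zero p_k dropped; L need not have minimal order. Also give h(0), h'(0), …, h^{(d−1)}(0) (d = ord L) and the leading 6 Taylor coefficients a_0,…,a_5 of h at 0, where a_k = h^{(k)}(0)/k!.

f: a_k = -3, 0, 24, 0, -32, 0, …
g: a_k = 0, -4, 0, 32/3, 0, -128/15, …
Sum ⇒ L₀ = lclm(L_f,L_g) in ℚ(x)⟨Dx⟩.
Derive L from L₀ (diff closure).
L = 16 + Dx^2  (order 2).
h: a_k = -4, 48, 32, -128, -128/3, 512/5, …
ICs: h(0) = -4, h′(0) = 48.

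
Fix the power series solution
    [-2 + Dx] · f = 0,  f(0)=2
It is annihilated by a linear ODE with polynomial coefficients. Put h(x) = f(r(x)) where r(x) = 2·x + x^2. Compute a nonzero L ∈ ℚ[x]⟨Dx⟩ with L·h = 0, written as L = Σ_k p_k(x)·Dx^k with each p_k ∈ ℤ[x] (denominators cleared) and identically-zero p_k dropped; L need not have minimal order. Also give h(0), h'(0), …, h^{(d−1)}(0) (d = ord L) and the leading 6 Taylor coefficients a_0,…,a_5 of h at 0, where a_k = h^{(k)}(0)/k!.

f: a_k = 2, 4, 4, 8/3, 4/3, 8/15, …
h₀=f(r): pull back L_f along r ⇒ L₀.
L = (-4 - 4·x) + Dx  (order 1).
h: a_k = 2, 8, 20, 112/3, 172/3, 1136/15, …
ICs: h(0) = 2.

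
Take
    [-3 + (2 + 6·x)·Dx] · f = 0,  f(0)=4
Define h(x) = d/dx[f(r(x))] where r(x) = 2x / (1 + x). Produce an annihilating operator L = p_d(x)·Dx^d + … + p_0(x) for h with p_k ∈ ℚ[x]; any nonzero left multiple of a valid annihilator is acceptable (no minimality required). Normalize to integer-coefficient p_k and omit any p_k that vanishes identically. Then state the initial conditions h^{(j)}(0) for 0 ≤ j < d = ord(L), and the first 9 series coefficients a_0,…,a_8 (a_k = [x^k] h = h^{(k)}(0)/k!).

L = (-5 - 14·x) + (-1 - 8·x - 7·x^2)·Dx  (order 1).
h: a_k = 12, -60, 306, -1722, 20685/2, -128961/2, 1644825/4, -10648221/4, 557431281/32, …
ICs: h(0) = 12.

f: a_k = 4, 6, -9/2, 27/4, -405/32, 1701/64, -15309/256, 72171/512, -2814669/8192, …
h₀=f(r): pull back L_f along r ⇒ L₀.
Differentiate: ansatz ord ≤ ord L₀ ⇒ L.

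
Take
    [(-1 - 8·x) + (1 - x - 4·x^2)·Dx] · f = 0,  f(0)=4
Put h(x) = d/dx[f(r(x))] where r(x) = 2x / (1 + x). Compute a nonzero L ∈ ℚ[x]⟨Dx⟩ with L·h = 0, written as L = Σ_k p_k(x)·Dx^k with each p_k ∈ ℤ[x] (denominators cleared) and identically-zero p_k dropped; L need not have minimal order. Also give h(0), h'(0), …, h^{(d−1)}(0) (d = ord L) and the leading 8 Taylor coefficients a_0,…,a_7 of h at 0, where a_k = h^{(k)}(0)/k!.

L = (18 + 102·x + 918·x^2 + 578·x^3) + (-1 - 18·x + 306·x^3 + 289·x^4)·Dx  (order 1).
h: a_k = 8, 144, 408, 4896, 11560, 124848, 275128, 2829888, …
ICs: h(0) = 8.

f: a_k = 4, 4, 20, 36, 116, 260, 724, 1764, …
Change of var in L_f (x↦r) gives L₀.
Derive L from L₀ (diff closure).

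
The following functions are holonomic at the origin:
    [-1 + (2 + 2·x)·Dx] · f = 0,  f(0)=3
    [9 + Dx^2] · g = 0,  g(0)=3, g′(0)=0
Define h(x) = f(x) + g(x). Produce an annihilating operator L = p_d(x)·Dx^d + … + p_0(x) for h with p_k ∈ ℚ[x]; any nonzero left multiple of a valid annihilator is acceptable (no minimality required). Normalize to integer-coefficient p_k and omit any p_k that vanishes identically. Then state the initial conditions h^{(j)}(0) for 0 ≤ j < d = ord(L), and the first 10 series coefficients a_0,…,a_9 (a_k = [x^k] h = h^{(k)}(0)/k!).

f: a_k = 3, 3/2, -3/8, 3/16, -15/128, 21/256, -63/1024, 99/2048, -1287/32768, 2145/65536, …
g: a_k = 3, 0, -27/2, 0, 81/8, 0, -243/80, 0, 2187/4480, 0, …
Sum ⇒ L₀ = lclm(L_f,L_g) in ℚ(x)⟨Dx⟩.
L = (-351 - 648·x - 324·x^2) + (630 + 1926·x + 1944·x^2 + 648·x^3)·Dx + (-39 - 72·x - 36·x^2)·Dx^2 + (70 + 214·x + 216·x^2 + 72·x^3)·Dx^3  (order 3).
h: a_k = 6, 3/2, -111/8, 3/16, 1281/128, 21/256, -15867/5120, 99/2048, 514827/1146880, 2145/65536, …
ICs: h(0) = 6, h′(0) = 3/2, h′′(0) = -111/4.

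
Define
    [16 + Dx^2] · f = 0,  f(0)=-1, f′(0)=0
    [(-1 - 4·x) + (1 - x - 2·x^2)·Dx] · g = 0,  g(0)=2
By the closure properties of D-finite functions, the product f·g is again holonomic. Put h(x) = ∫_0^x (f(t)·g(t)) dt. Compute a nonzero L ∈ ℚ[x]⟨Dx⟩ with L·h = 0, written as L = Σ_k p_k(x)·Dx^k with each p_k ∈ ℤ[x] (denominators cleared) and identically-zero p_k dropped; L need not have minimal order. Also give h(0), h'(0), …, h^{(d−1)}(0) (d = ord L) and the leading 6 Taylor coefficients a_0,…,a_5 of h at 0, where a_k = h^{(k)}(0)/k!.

f: a_k = -1, 0, 8, 0, -32/3, 0, …
g: a_k = 2, 2, 6, 10, 22, 42, …
Product ⇒ symmetric product L₀, ord ≤ 2.
h=∫h₀ ⇒ L = L₀·Dx.
L = (-12 + 16·x + 32·x^2)·Dx + (2 + 8·x)·Dx^2 + (-1 + x + 2·x^2)·Dx^3  (order 3).
h: a_k = 0, -2, -1, 10/3, 3/2, 14/15, …
ICs: h(0) = 0, h′(0) = -2, h′′(0) = -2.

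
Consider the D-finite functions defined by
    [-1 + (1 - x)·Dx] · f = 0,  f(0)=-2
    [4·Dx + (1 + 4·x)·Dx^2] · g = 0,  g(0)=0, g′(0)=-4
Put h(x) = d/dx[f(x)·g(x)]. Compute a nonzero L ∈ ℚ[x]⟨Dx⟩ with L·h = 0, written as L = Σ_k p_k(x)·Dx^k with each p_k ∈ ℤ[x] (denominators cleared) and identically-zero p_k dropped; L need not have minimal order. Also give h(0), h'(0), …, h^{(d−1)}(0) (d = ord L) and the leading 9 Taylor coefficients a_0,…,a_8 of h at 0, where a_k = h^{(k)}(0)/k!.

L = 16 + (-5 + 20·x)·Dx + (-1 - 3·x + 4·x^2)·Dx^2  (order 2).
h: a_k = 8, -16, 104, -1120/3, 4744/3, -31472/5, 381368/15, -10711616/105, 14333224/35, …
ICs: h(0) = 8, h′(0) = -16.

f: a_k = -2, -2, -2, -2, -2, -2, -2, -2, -2, …
g: a_k = 0, -4, 8, -64/3, 64, -1024/5, 2048/3, -16384/7, 8192, …
f·g: L₀ = L_f ⊗_s L_g, ord ≤ 1·2.
h=h₀': d/dx-closure on L₀ ⇒ L.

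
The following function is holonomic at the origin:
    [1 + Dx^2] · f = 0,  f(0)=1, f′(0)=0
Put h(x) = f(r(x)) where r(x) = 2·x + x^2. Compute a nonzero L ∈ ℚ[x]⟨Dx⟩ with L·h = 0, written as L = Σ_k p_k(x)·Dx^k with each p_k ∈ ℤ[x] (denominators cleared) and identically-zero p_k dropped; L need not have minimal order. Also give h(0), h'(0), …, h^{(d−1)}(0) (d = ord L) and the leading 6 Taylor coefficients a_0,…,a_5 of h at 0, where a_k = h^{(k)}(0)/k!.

f: a_k = 1, 0, -1/2, 0, 1/24, 0, …
h₀=f(r): pull back L_f along r ⇒ L₀.
L = (4 + 12·x + 12·x^2 + 4·x^3) - Dx + (1 + x)·Dx^2  (order 2).
h: a_k = 1, 0, -2, -2, 1/6, 4/3, …
ICs: h(0) = 1, h′(0) = 0.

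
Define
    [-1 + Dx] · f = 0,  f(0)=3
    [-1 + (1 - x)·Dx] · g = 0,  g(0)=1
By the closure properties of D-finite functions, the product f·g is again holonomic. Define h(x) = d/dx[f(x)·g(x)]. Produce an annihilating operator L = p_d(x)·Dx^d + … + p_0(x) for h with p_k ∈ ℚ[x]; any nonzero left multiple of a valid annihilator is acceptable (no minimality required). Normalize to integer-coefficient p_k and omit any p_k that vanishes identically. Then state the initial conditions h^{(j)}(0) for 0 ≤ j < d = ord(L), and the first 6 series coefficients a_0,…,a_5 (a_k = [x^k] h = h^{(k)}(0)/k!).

L = (5 - 4·x + x^2) + (-2 + 3·x - x^2)·Dx  (order 1).
h: a_k = 6, 15, 24, 65/2, 163/4, 1957/40, …
ICs: h(0) = 6.

f: a_k = 3, 3, 3/2, 1/2, 1/8, 1/40, …
g: a_k = 1, 1, 1, 1, 1, 1, …
Product ⇒ symmetric product L₀, ord ≤ 1.
Differentiate: ansatz ord ≤ ord L₀ ⇒ L.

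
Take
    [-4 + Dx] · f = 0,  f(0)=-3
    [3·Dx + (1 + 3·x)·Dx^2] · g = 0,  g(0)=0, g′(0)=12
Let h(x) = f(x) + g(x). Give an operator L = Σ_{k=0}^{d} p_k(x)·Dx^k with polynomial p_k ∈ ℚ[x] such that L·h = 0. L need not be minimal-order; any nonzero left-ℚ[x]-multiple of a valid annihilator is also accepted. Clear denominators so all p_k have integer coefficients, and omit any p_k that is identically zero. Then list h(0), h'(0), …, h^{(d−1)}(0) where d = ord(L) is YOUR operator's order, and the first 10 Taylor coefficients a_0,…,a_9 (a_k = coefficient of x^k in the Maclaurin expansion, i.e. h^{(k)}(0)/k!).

f: a_k = -3, -12, -24, -32, -32, -128/5, -256/15, -1024/105, -512/105, -2048/945, …
g: a_k = 0, 12, -18, 36, -81, 972/5, -486, 8748/7, -6561/2, 8748, …
f+g: L₀ = lclm(L_f,L_g), ord ≤ 1+2.
L = (-120 - 144·x)·Dx + (2 - 96·x - 144·x^2)·Dx^2 + (7 + 33·x + 36·x^2)·Dx^3  (order 3).
h: a_k = -3, 0, -42, 4, -113, 844/5, -7546/15, 130196/105, -689929/210, 8264812/945, …
ICs: h(0) = -3, h′(0) = 0, h′′(0) = -84.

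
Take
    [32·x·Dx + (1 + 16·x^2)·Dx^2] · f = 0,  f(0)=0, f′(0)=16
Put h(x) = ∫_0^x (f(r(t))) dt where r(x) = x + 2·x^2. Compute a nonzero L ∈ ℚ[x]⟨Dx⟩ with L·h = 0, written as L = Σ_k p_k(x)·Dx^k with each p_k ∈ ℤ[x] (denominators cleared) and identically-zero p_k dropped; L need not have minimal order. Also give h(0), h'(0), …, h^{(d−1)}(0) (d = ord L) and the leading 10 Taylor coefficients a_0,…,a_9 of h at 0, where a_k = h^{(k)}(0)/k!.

L = (-4 + 32·x + 256·x^2 + 768·x^3 + 768·x^4)·Dx^2 + (1 + 4·x + 16·x^2 + 128·x^3 + 320·x^4 + 256·x^5)·Dx^3  (order 3).
h: a_k = 0, 0, 8, 32/3, -64/3, -512/5, -512/15, 22528/21, 20480/7, -65536/9, …
ICs: h(0) = 0, h′(0) = 0, h′′(0) = 16.

f: a_k = 0, 16, 0, -256/3, 0, 4096/5, 0, -65536/7, 0, 1048576/9, …
f∘r: x↦r, Dx↦Dx/r' in L_f ⇒ L₀.
h=∫h₀ ⇒ L = L₀·Dx.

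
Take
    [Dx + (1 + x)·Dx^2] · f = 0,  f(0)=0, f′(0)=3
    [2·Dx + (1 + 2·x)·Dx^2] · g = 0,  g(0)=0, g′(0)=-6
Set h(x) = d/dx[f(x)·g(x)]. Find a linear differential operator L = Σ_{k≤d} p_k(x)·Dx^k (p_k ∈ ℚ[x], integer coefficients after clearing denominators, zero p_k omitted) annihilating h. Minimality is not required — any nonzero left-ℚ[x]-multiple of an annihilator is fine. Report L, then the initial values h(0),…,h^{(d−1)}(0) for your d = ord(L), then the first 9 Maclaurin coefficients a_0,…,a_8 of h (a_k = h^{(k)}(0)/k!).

L = (20 + 48·x + 32·x^2) + (66 + 268·x + 360·x^2 + 160·x^3)·Dx + (32 + 180·x + 372·x^2 + 336·x^3 + 112·x^4)·Dx^2 + (3 + 22·x + 63·x^2 + 88·x^3 + 60·x^4 + 16·x^5)·Dx^3  (order 3).
h: a_k = 0, -36, 81, -156, 585/2, -2751/5, 5229/5, -14064/7, 545211/140, …
ICs: h(0) = 0, h′(0) = -36, h′′(0) = 162.

f: a_k = 0, 3, -3/2, 1, -3/4, 3/5, -1/2, 3/7, -3/8, …
g: a_k = 0, -6, 6, -8, 12, -96/5, 32, -384/7, 96, …
Product ⇒ symmetric product L₀, ord ≤ 4.
h=h₀': d/dx-closure on L₀ ⇒ L.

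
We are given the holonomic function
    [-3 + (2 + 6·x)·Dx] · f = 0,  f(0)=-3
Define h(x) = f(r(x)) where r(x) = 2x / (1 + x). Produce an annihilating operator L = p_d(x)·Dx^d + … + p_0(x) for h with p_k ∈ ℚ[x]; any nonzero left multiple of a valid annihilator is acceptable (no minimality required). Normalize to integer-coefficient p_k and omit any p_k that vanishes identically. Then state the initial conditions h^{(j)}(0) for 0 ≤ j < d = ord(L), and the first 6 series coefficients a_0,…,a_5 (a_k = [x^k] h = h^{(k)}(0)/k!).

L = -3 + (1 + 8·x + 7·x^2)·Dx  (order 1).
h: a_k = -3, -9, 45/2, -153/2, 2583/8, -12411/8, …
ICs: h(0) = -3.

f: a_k = -3, -9/2, 27/8, -81/16, 1215/128, -5103/256, …
L₀ from L_f via x↦r, Dx↦r'^{-1}Dx.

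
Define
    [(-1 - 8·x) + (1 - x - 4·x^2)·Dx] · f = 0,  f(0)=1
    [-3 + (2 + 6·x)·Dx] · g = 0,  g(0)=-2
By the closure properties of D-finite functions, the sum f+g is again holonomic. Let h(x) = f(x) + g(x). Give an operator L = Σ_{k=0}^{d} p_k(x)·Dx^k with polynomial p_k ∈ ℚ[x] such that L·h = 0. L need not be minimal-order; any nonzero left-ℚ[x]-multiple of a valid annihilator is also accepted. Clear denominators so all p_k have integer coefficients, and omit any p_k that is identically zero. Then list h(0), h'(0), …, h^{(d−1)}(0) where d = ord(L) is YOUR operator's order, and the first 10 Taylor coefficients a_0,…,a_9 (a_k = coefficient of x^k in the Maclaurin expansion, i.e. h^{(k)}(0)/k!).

L = (-69 - 387·x - 900·x^2 - 1440·x^3) + (49 + 318·x + 1257·x^2 + 3240·x^3 + 3600·x^4)·Dx + (2 - 46·x - 234·x^2 + 86·x^3 + 1440·x^4 + 1440·x^5)·Dx^2  (order 2).
h: a_k = -1, -2, 29/4, 45/8, 2261/64, 6619/128, 107981/512, 379413/1024, 21902029/16384, 81904127/32768, …
ICs: h(0) = -1, h′(0) = -2.

f: a_k = 1, 1, 5, 9, 29, 65, 181, 441, 1165, 2929, …
g: a_k = -2, -3, 9/4, -27/8, 405/64, -1701/128, 15309/512, -72171/1024, 2814669/16384, -14073345/32768, …
L₀ := lclm(L_f,L_g); ord L₀ ≤ 1+1.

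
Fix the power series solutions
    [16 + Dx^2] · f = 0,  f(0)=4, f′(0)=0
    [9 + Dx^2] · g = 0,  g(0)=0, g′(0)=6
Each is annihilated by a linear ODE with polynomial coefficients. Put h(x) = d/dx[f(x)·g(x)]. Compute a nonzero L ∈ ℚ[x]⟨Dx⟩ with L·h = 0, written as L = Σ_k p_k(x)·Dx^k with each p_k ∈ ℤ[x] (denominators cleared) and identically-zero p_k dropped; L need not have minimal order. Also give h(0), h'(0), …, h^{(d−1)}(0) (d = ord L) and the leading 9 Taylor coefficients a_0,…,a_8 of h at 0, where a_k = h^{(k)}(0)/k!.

L = 49 + 50·Dx^2 + Dx^4  (order 4).
h: a_k = 24, 0, -684, 0, 2801, 0, -137257/30, 0, 2241867/560, …
ICs: h(0) = 24, h′(0) = 0, h′′(0) = -1368, h′′′(0) = 0.

f: a_k = 4, 0, -32, 0, 128/3, 0, -1024/45, 0, 2048/315, …
g: a_k = 0, 6, 0, -9, 0, 81/20, 0, -243/280, 0, …
f·g: L₀ = L_f ⊗_s L_g, ord ≤ 2·2.
h₀' ⇒ L via d/dx closure of L₀.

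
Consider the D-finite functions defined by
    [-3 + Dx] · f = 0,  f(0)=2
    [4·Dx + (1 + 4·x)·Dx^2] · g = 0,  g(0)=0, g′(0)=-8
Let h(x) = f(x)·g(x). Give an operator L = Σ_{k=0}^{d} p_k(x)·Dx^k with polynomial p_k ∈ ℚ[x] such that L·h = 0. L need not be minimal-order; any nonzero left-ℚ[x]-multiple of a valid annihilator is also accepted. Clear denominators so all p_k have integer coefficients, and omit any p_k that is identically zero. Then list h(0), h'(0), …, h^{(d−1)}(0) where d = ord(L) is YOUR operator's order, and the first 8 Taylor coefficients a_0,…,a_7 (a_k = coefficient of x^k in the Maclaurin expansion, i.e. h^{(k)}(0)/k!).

f: a_k = 2, 6, 9, 9, 27/4, 81/20, 81/40, 243/280, …
g: a_k = 0, -8, 16, -128/3, 128, -2048/5, 4096/3, -32768/7, …
f·g: L₀ = L_f ⊗_s L_g, ord ≤ 1·2.
L = (-3 + 36·x) + (-2 - 24·x)·Dx + (1 + 4·x)·Dx^2  (order 2).
h: a_k = 0, -16, -16, -184/3, 72, -1726/5, 3350/3, -138043/35, …
ICs: h(0) = 0, h′(0) = -16.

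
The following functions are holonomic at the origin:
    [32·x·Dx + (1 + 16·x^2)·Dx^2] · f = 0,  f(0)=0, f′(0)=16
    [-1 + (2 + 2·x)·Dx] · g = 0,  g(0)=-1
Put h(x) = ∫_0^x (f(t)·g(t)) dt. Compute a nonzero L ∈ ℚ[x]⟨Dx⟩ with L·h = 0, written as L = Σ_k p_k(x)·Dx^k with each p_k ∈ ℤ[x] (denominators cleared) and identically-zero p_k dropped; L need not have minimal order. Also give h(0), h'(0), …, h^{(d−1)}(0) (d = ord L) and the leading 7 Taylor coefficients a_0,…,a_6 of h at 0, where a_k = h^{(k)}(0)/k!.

L = (3 - 64·x - 16·x^2)·Dx + (-4 + 124·x + 192·x^2 + 64·x^3)·Dx^2 + (4 + 8·x + 68·x^2 + 128·x^3 + 64·x^4)·Dx^3  (order 3).
h: a_k = 0, 0, -8, -8/3, 131/6, 25/3, -99509/720, …
ICs: h(0) = 0, h′(0) = 0, h′′(0) = -16.

f: a_k = 0, 16, 0, -256/3, 0, 4096/5, 0, …
g: a_k = -1, -1/2, 1/8, -1/16, 5/128, -7/256, 21/1024, …
L₀ := L_f ⊗_s L_g (sym. prod.), ord ≤ 2.
∫: right-multiply L₀ by Dx.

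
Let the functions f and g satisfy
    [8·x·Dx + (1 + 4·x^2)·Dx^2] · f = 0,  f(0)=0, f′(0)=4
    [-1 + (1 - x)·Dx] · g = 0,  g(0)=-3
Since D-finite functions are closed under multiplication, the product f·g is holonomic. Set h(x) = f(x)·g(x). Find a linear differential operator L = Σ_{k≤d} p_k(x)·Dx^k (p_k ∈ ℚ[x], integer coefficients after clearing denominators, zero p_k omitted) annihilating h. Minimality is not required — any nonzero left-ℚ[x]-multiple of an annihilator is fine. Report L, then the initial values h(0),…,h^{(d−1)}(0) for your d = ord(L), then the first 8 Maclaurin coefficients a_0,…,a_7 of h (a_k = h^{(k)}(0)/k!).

L = 8·x + (2 - 8·x + 16·x^2)·Dx + (-1 + x - 4·x^2 + 4·x^3)·Dx^2  (order 2).
h: a_k = 0, -12, -12, 4, 4, -172/5, -172/5, 2636/35, …
ICs: h(0) = 0, h′(0) = -12.

f: a_k = 0, 4, 0, -16/3, 0, 64/5, 0, -256/7, …
g: a_k = -3, -3, -3, -3, -3, -3, -3, -3, …
h₀=f·g: eliminate ⇒ L₀, order ≤ 2·1.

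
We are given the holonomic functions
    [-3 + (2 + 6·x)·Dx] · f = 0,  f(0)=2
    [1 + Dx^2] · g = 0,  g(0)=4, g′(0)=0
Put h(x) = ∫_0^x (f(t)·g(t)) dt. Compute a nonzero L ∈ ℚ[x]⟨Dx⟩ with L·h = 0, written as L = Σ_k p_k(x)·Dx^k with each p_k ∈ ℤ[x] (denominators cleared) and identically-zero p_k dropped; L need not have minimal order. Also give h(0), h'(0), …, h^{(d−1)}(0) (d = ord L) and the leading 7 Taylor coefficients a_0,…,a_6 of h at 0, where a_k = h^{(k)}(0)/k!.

L = (31 + 24·x + 36·x^2)·Dx + (-12 - 36·x)·Dx^2 + (4 + 24·x + 36·x^2)·Dx^3  (order 3).
h: a_k = 0, 8, 6, -13/3, 15/8, -983/240, 1501/192, …
ICs: h(0) = 0, h′(0) = 8, h′′(0) = 12.

f: a_k = 2, 3, -9/4, 27/8, -405/64, 1701/128, -15309/512, …
g: a_k = 4, 0, -2, 0, 1/6, 0, -1/180, …
f·g: L₀ = L_f ⊗_s L_g, ord ≤ 1·2.
∫: right-multiply L₀ by Dx.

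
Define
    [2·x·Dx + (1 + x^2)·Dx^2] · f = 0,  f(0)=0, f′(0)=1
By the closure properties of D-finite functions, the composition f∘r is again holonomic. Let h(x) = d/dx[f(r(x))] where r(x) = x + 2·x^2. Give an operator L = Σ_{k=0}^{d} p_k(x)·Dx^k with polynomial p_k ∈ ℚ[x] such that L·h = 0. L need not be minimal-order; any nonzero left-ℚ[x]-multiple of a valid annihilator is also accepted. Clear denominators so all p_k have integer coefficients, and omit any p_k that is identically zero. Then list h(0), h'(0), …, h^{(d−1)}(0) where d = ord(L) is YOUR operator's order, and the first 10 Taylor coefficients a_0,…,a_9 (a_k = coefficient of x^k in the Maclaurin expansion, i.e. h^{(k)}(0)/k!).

f: a_k = 0, 1, 0, -1/3, 0, 1/5, 0, -1/7, 0, 1/9, …
Change of var in L_f (x↦r) gives L₀.
h=h₀': d/dx-closure on L₀ ⇒ L.
L = (-4 + 2·x + 16·x^2 + 48·x^3 + 48·x^4) + (1 + 4·x + x^2 + 8·x^3 + 20·x^4 + 16·x^5)·Dx  (order 1).
h: a_k = 1, 4, -1, -8, -19, -4, 55, 112, 37, -316, …
ICs: h(0) = 1.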